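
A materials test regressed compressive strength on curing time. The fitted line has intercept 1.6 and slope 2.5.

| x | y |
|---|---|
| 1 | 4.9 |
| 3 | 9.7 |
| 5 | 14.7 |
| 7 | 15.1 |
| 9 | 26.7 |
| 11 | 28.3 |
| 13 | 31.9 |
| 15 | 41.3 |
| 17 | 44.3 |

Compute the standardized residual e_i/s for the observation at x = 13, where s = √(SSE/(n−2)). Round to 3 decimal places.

x=1: ŷ = 1.6 + 2.5·1 = 4.1; e = 4.9 − 4.1 = 0.8
x=3: ŷ = 1.6 + 2.5·3 = 9.1; e = 9.7 − 9.1 = 0.6
x=5: ŷ = 1.6 + 2.5·5 = 14.1; e = 14.7 − 14.1 = 0.6
x=7: ŷ = 1.6 + 2.5·7 = 19.1; e = 15.1 − 19.1 = -4
x=9: ŷ = 1.6 + 2.5·9 = 24.1; e = 26.7 − 24.1 = 2.6
x=11: ŷ = 1.6 + 2.5·11 = 29.1; e = 28.3 − 29.1 = -0.8
x=13: ŷ = 1.6 + 2.5·13 = 34.1; e = 31.9 − 34.1 = -2.2
x=15: ŷ = 1.6 + 2.5·15 = 39.1; e = 41.3 − 39.1 = 2.2
x=17: ŷ = 1.6 + 2.5·17 = 44.1; e = 44.3 − 44.1 = 0.2
SSE = 0.64 + 0.36 + 0.36 + 16 + 6.76 + 0.64 + 4.84 + 4.84 + 0.04 = 34.48
s = √(34.48/7) = 2.2194
e/s = -2.2 / 2.2194 = -0.991

-0.991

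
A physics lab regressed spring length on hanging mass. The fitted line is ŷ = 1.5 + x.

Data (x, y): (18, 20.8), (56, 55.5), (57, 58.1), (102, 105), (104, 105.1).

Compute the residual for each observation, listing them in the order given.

x=18: ŷ = 1.5 + 18 = 19.5; e = 20.8 − 19.5 = 1.3
x=56: ŷ = 1.5 + 56 = 57.5; e = 55.5 − 57.5 = -2
x=57: ŷ = 1.5 + 57 = 58.5; e = 58.1 − 58.5 = -0.4
x=102: ŷ = 1.5 + 102 = 103.5; e = 105 − 103.5 = 1.5
x=104: ŷ = 1.5 + 104 = 105.5; e = 105.1 − 105.5 = -0.4

1.3, -2, -0.4, 1.5, -0.4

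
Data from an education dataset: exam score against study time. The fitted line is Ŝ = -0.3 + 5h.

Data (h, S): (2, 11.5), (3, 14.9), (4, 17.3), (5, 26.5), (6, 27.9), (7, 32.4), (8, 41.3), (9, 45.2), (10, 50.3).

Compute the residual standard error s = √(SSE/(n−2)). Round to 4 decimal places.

s = 1.8509

h=2: Ŝ = -0.3 + 5·2 = 9.7; r = 11.5 − 9.7 = 1.8
h=3: Ŝ = -0.3 + 5·3 = 14.7; r = 14.9 − 14.7 = 0.2
h=4: Ŝ = -0.3 + 5·4 = 19.7; r = 17.3 − 19.7 = -2.4
h=5: Ŝ = -0.3 + 5·5 = 24.7; r = 26.5 − 24.7 = 1.8
h=6: Ŝ = -0.3 + 5·6 = 29.7; r = 27.9 − 29.7 = -1.8
h=7: Ŝ = -0.3 + 5·7 = 34.7; r = 32.4 − 34.7 = -2.3
h=8: Ŝ = -0.3 + 5·8 = 39.7; r = 41.3 − 39.7 = 1.6
h=9: Ŝ = -0.3 + 5·9 = 44.7; r = 45.2 − 44.7 = 0.5
h=10: Ŝ = -0.3 + 5·10 = 49.7; r = 50.3 − 49.7 = 0.6
SSE = 3.24 + 0.04 + 5.76 + 3.24 + 3.24 + 5.29 + 2.56 + 0.25 + 0.36 = 23.98
s = √(23.98/7) = √3.42571 ≈ 1.8509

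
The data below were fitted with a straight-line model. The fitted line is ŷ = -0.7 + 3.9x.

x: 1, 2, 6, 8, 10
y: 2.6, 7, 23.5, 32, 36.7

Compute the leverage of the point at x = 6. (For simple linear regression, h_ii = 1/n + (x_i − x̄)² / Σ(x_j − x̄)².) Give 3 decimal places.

x̄ = (1 + 2 + 6 + 8 + 10)/5 = 5.4
Σ(x − x̄)² = 19.36 + 11.56 + 0.36 + 6.76 + 21.16 = 59.2
h = 1/5 + (0.6)²/59.2 = 0.2 + 0.00608108 = 0.206

h = 0.206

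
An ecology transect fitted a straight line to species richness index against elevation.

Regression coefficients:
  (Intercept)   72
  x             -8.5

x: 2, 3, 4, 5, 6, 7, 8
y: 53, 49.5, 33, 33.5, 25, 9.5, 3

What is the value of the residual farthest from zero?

r = -5

x=2: ŷ = 72 − 8.5·2 = 55; r = 53 − 55 = -2
x=3: ŷ = 72 − 8.5·3 = 46.5; r = 49.5 − 46.5 = 3
x=4: ŷ = 72 − 8.5·4 = 38; r = 33 − 38 = -5
x=5: ŷ = 72 − 8.5·5 = 29.5; r = 33.5 − 29.5 = 4
x=6: ŷ = 72 − 8.5·6 = 21; r = 25 − 21 = 4
x=7: ŷ = 72 − 8.5·7 = 12.5; r = 9.5 − 12.5 = -3
x=8: ŷ = 72 − 8.5·8 = 4; r = 3 − 4 = -1
Largest |r| is 5 at x = 4, residual -5.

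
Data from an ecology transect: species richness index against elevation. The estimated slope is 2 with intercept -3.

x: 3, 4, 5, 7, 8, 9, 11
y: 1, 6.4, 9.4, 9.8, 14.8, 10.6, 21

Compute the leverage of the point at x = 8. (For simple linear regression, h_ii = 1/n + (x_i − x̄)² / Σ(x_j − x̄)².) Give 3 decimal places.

x̄ = (3 + 4 + 5 + 7 + 8 + 9 + 11)/7 = 6.71429
Σ(x − x̄)² = 13.7959 + 7.36735 + 2.93878 + 0.0816327 + 1.65306 + 5.22449 + 18.3673 = 49.4286
h = 1/7 + (1.28571)²/49.4286 = 0.142857 + 0.0334434 = 0.176

h = 0.176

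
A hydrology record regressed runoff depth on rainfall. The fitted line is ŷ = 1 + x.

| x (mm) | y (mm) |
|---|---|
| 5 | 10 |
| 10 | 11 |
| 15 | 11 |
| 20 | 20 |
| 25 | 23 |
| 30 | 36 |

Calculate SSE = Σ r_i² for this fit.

x=5: ŷ = 1 + 5 = 6; r = 10 − 6 = 4
x=10: ŷ = 1 + 10 = 11; r = 11 − 11 = 0
x=15: ŷ = 1 + 15 = 16; r = 11 − 16 = -5
x=20: ŷ = 1 + 20 = 21; r = 20 − 21 = -1
x=25: ŷ = 1 + 25 = 26; r = 23 − 26 = -3
x=30: ŷ = 1 + 30 = 31; r = 36 − 31 = 5
SSE = 16 + 0 + 25 + 1 + 9 + 25 = 76

SSE = 76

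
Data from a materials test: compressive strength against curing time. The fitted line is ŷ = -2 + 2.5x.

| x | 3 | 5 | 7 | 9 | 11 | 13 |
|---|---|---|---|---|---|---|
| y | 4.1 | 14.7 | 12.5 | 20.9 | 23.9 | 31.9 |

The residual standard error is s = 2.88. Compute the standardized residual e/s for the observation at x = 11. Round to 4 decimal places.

-0.5556

ŷ = -2 + 2.5·11 = 25.5
e = 23.9 − 25.5 = -1.6
e/s = -1.6 / 2.88 = -0.5556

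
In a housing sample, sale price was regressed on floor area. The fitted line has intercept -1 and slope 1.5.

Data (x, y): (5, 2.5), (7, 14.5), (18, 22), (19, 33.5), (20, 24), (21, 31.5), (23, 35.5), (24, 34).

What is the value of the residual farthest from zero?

x=5: ŷ = -1 + 1.5·5 = 6.5; r = 2.5 − 6.5 = -4
x=7: ŷ = -1 + 1.5·7 = 9.5; r = 14.5 − 9.5 = 5
x=18: ŷ = -1 + 1.5·18 = 26; r = 22 − 26 = -4
x=19: ŷ = -1 + 1.5·19 = 27.5; r = 33.5 − 27.5 = 6
x=20: ŷ = -1 + 1.5·20 = 29; r = 24 − 29 = -5
x=21: ŷ = -1 + 1.5·21 = 30.5; r = 31.5 − 30.5 = 1
x=23: ŷ = -1 + 1.5·23 = 33.5; r = 35.5 − 33.5 = 2
x=24: ŷ = -1 + 1.5·24 = 35; r = 34 − 35 = -1
Largest |r| is 6 at x = 19, residual 6.

r = 6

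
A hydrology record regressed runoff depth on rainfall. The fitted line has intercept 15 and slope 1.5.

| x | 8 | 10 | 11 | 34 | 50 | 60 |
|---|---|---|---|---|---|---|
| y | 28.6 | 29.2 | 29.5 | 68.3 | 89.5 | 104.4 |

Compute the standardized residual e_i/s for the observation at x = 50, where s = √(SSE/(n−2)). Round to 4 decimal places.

x=8: ŷ = 15 + 1.5·8 = 27; e = 28.6 − 27 = 1.6
x=10: ŷ = 15 + 1.5·10 = 30; e = 29.2 − 30 = -0.8
x=11: ŷ = 15 + 1.5·11 = 31.5; e = 29.5 − 31.5 = -2
x=34: ŷ = 15 + 1.5·34 = 66; e = 68.3 − 66 = 2.3
x=50: ŷ = 15 + 1.5·50 = 90; e = 89.5 − 90 = -0.5
x=60: ŷ = 15 + 1.5·60 = 105; e = 104.4 − 105 = -0.6
SSE = 2.56 + 0.64 + 4 + 5.29 + 0.25 + 0.36 = 13.1
s = √(13.1/4) = 1.8097
e/s = -0.5 / 1.8097 = -0.2763

-0.2763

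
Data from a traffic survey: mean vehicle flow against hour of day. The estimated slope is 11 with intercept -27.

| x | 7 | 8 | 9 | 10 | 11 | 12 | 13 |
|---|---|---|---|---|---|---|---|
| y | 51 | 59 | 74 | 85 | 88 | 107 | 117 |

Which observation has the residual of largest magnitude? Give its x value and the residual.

x = 11, e = -6

x=7: ŷ = -27 + 11·7 = 50; e = 51 − 50 = 1
x=8: ŷ = -27 + 11·8 = 61; e = 59 − 61 = -2
x=9: ŷ = -27 + 11·9 = 72; e = 74 − 72 = 2
x=10: ŷ = -27 + 11·10 = 83; e = 85 − 83 = 2
x=11: ŷ = -27 + 11·11 = 94; e = 88 − 94 = -6
x=12: ŷ = -27 + 11·12 = 105; e = 107 − 105 = 2
x=13: ŷ = -27 + 11·13 = 116; e = 117 − 116 = 1
Largest |e| is 6 at x = 11, residual -6.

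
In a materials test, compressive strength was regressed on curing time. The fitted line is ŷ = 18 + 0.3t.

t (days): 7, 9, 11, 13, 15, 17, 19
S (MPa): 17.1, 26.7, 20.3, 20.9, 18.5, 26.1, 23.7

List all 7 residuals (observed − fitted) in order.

-3, 6, -1, -1, -4, 3, 0

t=7: ŷ = 18 + 0.3·7 = 20.1; e = 17.1 − 20.1 = -3
t=9: ŷ = 18 + 0.3·9 = 20.7; e = 26.7 − 20.7 = 6
t=11: ŷ = 18 + 0.3·11 = 21.3; e = 20.3 − 21.3 = -1
t=13: ŷ = 18 + 0.3·13 = 21.9; e = 20.9 − 21.9 = -1
t=15: ŷ = 18 + 0.3·15 = 22.5; e = 18.5 − 22.5 = -4
t=17: ŷ = 18 + 0.3·17 = 23.1; e = 26.1 − 23.1 = 3
t=19: ŷ = 18 + 0.3·19 = 23.7; e = 23.7 − 23.7 = 0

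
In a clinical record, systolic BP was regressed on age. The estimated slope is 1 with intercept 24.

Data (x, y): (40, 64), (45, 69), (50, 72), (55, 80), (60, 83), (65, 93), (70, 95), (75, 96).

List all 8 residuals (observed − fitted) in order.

0, 0, -2, 1, -1, 4, 1, -3

x=40: ŷ = 24 + 40 = 64; r = 64 − 64 = 0
x=45: ŷ = 24 + 45 = 69; r = 69 − 69 = 0
x=50: ŷ = 24 + 50 = 74; r = 72 − 74 = -2
x=55: ŷ = 24 + 55 = 79; r = 80 − 79 = 1
x=60: ŷ = 24 + 60 = 84; r = 83 − 84 = -1
x=65: ŷ = 24 + 65 = 89; r = 93 − 89 = 4
x=70: ŷ = 24 + 70 = 94; r = 95 − 94 = 1
x=75: ŷ = 24 + 75 = 99; r = 96 − 99 = -3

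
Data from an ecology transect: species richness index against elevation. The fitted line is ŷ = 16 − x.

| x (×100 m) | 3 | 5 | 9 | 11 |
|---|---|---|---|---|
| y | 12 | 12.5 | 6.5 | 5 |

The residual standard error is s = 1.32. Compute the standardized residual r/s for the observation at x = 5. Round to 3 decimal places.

ŷ = 16 − 5 = 11
r = 12.5 − 11 = 1.5
r/s = 1.5 / 1.32 = 1.136

1.136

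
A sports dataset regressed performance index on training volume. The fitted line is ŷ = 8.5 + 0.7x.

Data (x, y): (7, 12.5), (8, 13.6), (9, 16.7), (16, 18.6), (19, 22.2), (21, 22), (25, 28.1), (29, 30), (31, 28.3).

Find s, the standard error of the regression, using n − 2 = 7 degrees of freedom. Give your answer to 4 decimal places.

x=7: ŷ = 8.5 + 0.7·7 = 13.4; r = 12.5 − 13.4 = -0.9
x=8: ŷ = 8.5 + 0.7·8 = 14.1; r = 13.6 − 14.1 = -0.5
x=9: ŷ = 8.5 + 0.7·9 = 14.8; r = 16.7 − 14.8 = 1.9
x=16: ŷ = 8.5 + 0.7·16 = 19.7; r = 18.6 − 19.7 = -1.1
x=19: ŷ = 8.5 + 0.7·19 = 21.8; r = 22.2 − 21.8 = 0.4
x=21: ŷ = 8.5 + 0.7·21 = 23.2; r = 22 − 23.2 = -1.2
x=25: ŷ = 8.5 + 0.7·25 = 26; r = 28.1 − 26 = 2.1
x=29: ŷ = 8.5 + 0.7·29 = 28.8; r = 30 − 28.8 = 1.2
x=31: ŷ = 8.5 + 0.7·31 = 30.2; r = 28.3 − 30.2 = -1.9
SSE = 0.81 + 0.25 + 3.61 + 1.21 + 0.16 + 1.44 + 4.41 + 1.44 + 3.61 = 16.94
s = √(16.94/7) = √2.42 ≈ 1.5556

s = 1.5556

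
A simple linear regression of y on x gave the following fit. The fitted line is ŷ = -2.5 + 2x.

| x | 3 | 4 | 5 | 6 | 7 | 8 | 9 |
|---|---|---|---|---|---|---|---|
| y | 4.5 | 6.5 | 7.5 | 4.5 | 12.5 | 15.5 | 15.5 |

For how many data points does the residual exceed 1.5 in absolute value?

x=3: ŷ = -2.5 + 2·3 = 3.5; e = 4.5 − 3.5 = 1
x=4: ŷ = -2.5 + 2·4 = 5.5; e = 6.5 − 5.5 = 1
x=5: ŷ = -2.5 + 2·5 = 7.5; e = 7.5 − 7.5 = 0
x=6: ŷ = -2.5 + 2·6 = 9.5; e = 4.5 − 9.5 = -5
x=7: ŷ = -2.5 + 2·7 = 11.5; e = 12.5 − 11.5 = 1
x=8: ŷ = -2.5 + 2·8 = 13.5; e = 15.5 − 13.5 = 2
x=9: ŷ = -2.5 + 2·9 = 15.5; e = 15.5 − 15.5 = 0
|e| > 1.5: x=6 (|e|=5), x=8 (|e|=2) → 2

2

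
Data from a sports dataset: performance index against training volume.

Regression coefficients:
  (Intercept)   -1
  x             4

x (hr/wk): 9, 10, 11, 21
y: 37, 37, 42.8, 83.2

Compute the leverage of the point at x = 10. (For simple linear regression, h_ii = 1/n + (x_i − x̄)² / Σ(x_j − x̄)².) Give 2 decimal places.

h = 0.33

x̄ = (9 + 10 + 11 + 21)/4 = 12.75
Σ(x − x̄)² = 14.0625 + 7.5625 + 3.0625 + 68.0625 = 92.75
h = 1/4 + (-2.75)²/92.75 = 0.25 + 0.0815364 = 0.33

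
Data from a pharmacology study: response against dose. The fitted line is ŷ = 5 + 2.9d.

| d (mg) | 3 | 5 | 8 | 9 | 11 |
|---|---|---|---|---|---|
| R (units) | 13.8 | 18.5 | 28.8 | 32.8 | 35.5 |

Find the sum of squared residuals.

d=3: ŷ = 5 + 2.9·3 = 13.7; e = 13.8 − 13.7 = 0.1
d=5: ŷ = 5 + 2.9·5 = 19.5; e = 18.5 − 19.5 = -1
d=8: ŷ = 5 + 2.9·8 = 28.2; e = 28.8 − 28.2 = 0.6
d=9: ŷ = 5 + 2.9·9 = 31.1; e = 32.8 − 31.1 = 1.7
d=11: ŷ = 5 + 2.9·11 = 36.9; e = 35.5 − 36.9 = -1.4
SSE = 0.01 + 1 + 0.36 + 2.89 + 1.96 = 6.22

SSE = 6.22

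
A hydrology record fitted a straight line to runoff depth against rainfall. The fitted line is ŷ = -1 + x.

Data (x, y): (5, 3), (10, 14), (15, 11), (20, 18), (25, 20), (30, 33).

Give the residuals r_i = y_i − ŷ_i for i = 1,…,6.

x=5: ŷ = -1 + 5 = 4; r = 3 − 4 = -1
x=10: ŷ = -1 + 10 = 9; r = 14 − 9 = 5
x=15: ŷ = -1 + 15 = 14; r = 11 − 14 = -3
x=20: ŷ = -1 + 20 = 19; r = 18 − 19 = -1
x=25: ŷ = -1 + 25 = 24; r = 20 − 24 = -4
x=30: ŷ = -1 + 30 = 29; r = 33 − 29 = 4

-1, 5, -3, -1, -4, 4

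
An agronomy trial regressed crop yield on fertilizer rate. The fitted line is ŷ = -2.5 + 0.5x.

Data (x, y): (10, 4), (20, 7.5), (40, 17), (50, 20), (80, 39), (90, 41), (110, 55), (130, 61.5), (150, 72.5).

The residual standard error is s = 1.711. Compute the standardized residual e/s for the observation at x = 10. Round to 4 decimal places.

ŷ = -2.5 + 0.5·10 = 2.5
e = 4 − 2.5 = 1.5
e/s = 1.5 / 1.711 = 0.8767

0.8767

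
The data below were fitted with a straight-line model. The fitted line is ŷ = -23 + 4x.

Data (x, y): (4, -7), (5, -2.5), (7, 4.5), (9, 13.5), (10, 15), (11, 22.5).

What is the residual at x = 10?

r = -2

ŷ = -23 + 4·10 = 17
r = 15 − 17 = -2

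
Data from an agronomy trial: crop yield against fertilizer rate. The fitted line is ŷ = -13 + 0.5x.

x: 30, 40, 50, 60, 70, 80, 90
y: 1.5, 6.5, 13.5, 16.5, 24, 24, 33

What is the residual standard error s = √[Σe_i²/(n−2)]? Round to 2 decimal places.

s = 1.84

x=30: ŷ = -13 + 0.5·30 = 2; e = 1.5 − 2 = -0.5
x=40: ŷ = -13 + 0.5·40 = 7; e = 6.5 − 7 = -0.5
x=50: ŷ = -13 + 0.5·50 = 12; e = 13.5 − 12 = 1.5
x=60: ŷ = -13 + 0.5·60 = 17; e = 16.5 − 17 = -0.5
x=70: ŷ = -13 + 0.5·70 = 22; e = 24 − 22 = 2
x=80: ŷ = -13 + 0.5·80 = 27; e = 24 − 27 = -3
x=90: ŷ = -13 + 0.5·90 = 32; e = 33 − 32 = 1
SSE = 0.25 + 0.25 + 2.25 + 0.25 + 4 + 9 + 1 = 17
s = √(17/5) = √3.4 ≈ 1.84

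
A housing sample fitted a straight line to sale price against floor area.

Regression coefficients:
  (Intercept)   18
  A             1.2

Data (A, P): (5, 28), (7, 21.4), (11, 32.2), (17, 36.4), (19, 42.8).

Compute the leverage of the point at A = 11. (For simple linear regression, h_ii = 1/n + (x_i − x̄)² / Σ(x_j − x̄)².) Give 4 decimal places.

Ā = (5 + 7 + 11 + 17 + 19)/5 = 11.8
Σ(A − Ā)² = 46.24 + 23.04 + 0.64 + 27.04 + 51.84 = 148.8
h = 1/5 + (-0.8)²/148.8 = 0.2 + 0.00430108 = 0.2043

h = 0.2043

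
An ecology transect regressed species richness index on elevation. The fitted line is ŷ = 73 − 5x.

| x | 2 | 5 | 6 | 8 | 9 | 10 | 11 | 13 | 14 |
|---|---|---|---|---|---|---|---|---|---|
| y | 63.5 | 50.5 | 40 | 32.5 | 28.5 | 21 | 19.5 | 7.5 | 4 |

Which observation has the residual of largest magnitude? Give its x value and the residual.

x = 6, r = -3

x=2: ŷ = 73 − 5·2 = 63; r = 63.5 − 63 = 0.5
x=5: ŷ = 73 − 5·5 = 48; r = 50.5 − 48 = 2.5
x=6: ŷ = 73 − 5·6 = 43; r = 40 − 43 = -3
x=8: ŷ = 73 − 5·8 = 33; r = 32.5 − 33 = -0.5
x=9: ŷ = 73 − 5·9 = 28; r = 28.5 − 28 = 0.5
x=10: ŷ = 73 − 5·10 = 23; r = 21 − 23 = -2
x=11: ŷ = 73 − 5·11 = 18; r = 19.5 − 18 = 1.5
x=13: ŷ = 73 − 5·13 = 8; r = 7.5 − 8 = -0.5
x=14: ŷ = 73 − 5·14 = 3; r = 4 − 3 = 1
Largest |r| is 3 at x = 6, residual -3.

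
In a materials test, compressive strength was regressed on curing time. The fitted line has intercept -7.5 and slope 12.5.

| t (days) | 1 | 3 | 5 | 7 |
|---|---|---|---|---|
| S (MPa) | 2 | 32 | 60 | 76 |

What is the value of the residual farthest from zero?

t=1: ŷ = -7.5 + 12.5·1 = 5; e = 2 − 5 = -3
t=3: ŷ = -7.5 + 12.5·3 = 30; e = 32 − 30 = 2
t=5: ŷ = -7.5 + 12.5·5 = 55; e = 60 − 55 = 5
t=7: ŷ = -7.5 + 12.5·7 = 80; e = 76 − 80 = -4
Largest |e| is 5 at t = 5, residual 5.

e = 5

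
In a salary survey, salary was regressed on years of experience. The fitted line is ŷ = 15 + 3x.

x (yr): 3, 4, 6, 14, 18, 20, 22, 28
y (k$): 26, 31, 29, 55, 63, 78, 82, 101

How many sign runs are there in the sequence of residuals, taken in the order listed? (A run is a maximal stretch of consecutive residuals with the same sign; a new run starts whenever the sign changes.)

x=3: ŷ = 15 + 3·3 = 24; e = 26 − 24 = 2
x=4: ŷ = 15 + 3·4 = 27; e = 31 − 27 = 4
x=6: ŷ = 15 + 3·6 = 33; e = 29 − 33 = -4
x=14: ŷ = 15 + 3·14 = 57; e = 55 − 57 = -2
x=18: ŷ = 15 + 3·18 = 69; e = 63 − 69 = -6
x=20: ŷ = 15 + 3·20 = 75; e = 78 − 75 = 3
x=22: ŷ = 15 + 3·22 = 81; e = 82 − 81 = 1
x=28: ŷ = 15 + 3·28 = 99; e = 101 − 99 = 2
Signs: + + − − − + + +
Runs: +×2, −×3, +×3 → 3

3 runs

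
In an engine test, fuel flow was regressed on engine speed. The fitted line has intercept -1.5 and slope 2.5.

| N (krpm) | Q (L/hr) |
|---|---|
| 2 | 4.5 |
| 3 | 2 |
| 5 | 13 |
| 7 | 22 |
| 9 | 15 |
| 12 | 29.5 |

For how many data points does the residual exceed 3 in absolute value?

3

N=2: Q̂ = -1.5 + 2.5·2 = 3.5; e = 4.5 − 3.5 = 1
N=3: Q̂ = -1.5 + 2.5·3 = 6; e = 2 − 6 = -4
N=5: Q̂ = -1.5 + 2.5·5 = 11; e = 13 − 11 = 2
N=7: Q̂ = -1.5 + 2.5·7 = 16; e = 22 − 16 = 6
N=9: Q̂ = -1.5 + 2.5·9 = 21; e = 15 − 21 = -6
N=12: Q̂ = -1.5 + 2.5·12 = 28.5; e = 29.5 − 28.5 = 1
|e| > 3: N=3 (|e|=4), N=7 (|e|=6), N=9 (|e|=6) → 3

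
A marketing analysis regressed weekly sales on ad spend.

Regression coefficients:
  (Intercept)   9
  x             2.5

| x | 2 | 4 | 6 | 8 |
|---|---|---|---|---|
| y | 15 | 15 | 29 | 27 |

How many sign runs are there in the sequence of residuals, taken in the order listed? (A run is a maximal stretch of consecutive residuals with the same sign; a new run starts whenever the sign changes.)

4 runs

x=2: ŷ = 9 + 2.5·2 = 14; r = 15 − 14 = 1
x=4: ŷ = 9 + 2.5·4 = 19; r = 15 − 19 = -4
x=6: ŷ = 9 + 2.5·6 = 24; r = 29 − 24 = 5
x=8: ŷ = 9 + 2.5·8 = 29; r = 27 − 29 = -2
Signs: + − + −
Runs: +×1, −×1, +×1, −×1 → 4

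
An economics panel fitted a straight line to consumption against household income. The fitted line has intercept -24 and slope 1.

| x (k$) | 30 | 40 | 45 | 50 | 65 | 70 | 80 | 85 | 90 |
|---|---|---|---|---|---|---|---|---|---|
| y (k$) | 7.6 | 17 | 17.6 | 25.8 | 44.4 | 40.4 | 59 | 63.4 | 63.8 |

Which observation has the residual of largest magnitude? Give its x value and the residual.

x = 70, e = -5.6

x=30: ŷ = -24 + 30 = 6; e = 7.6 − 6 = 1.6
x=40: ŷ = -24 + 40 = 16; e = 17 − 16 = 1
x=45: ŷ = -24 + 45 = 21; e = 17.6 − 21 = -3.4
x=50: ŷ = -24 + 50 = 26; e = 25.8 − 26 = -0.2
x=65: ŷ = -24 + 65 = 41; e = 44.4 − 41 = 3.4
x=70: ŷ = -24 + 70 = 46; e = 40.4 − 46 = -5.6
x=80: ŷ = -24 + 80 = 56; e = 59 − 56 = 3
x=85: ŷ = -24 + 85 = 61; e = 63.4 − 61 = 2.4
x=90: ŷ = -24 + 90 = 66; e = 63.8 − 66 = -2.2
Largest |e| is 5.6 at x = 70, residual -5.6.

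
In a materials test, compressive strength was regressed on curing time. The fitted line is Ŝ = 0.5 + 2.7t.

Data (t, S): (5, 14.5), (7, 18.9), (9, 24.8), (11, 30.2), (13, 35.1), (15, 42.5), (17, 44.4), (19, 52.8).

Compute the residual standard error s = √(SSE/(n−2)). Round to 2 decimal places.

t=5: Ŝ = 0.5 + 2.7·5 = 14; e = 14.5 − 14 = 0.5
t=7: Ŝ = 0.5 + 2.7·7 = 19.4; e = 18.9 − 19.4 = -0.5
t=9: Ŝ = 0.5 + 2.7·9 = 24.8; e = 24.8 − 24.8 = 0
t=11: Ŝ = 0.5 + 2.7·11 = 30.2; e = 30.2 − 30.2 = 0
t=13: Ŝ = 0.5 + 2.7·13 = 35.6; e = 35.1 − 35.6 = -0.5
t=15: Ŝ = 0.5 + 2.7·15 = 41; e = 42.5 − 41 = 1.5
t=17: Ŝ = 0.5 + 2.7·17 = 46.4; e = 44.4 − 46.4 = -2
t=19: Ŝ = 0.5 + 2.7·19 = 51.8; e = 52.8 − 51.8 = 1
SSE = 0.25 + 0.25 + 0 + 0 + 0.25 + 2.25 + 4 + 1 = 8
s = √(8/6) = √1.33333 ≈ 1.15

s = 1.15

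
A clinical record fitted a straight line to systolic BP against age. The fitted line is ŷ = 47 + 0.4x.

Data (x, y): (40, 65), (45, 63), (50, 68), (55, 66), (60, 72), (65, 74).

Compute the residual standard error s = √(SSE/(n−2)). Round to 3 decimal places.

s = 2.236

x=40: ŷ = 47 + 0.4·40 = 63; r = 65 − 63 = 2
x=45: ŷ = 47 + 0.4·45 = 65; r = 63 − 65 = -2
x=50: ŷ = 47 + 0.4·50 = 67; r = 68 − 67 = 1
x=55: ŷ = 47 + 0.4·55 = 69; r = 66 − 69 = -3
x=60: ŷ = 47 + 0.4·60 = 71; r = 72 − 71 = 1
x=65: ŷ = 47 + 0.4·65 = 73; r = 74 − 73 = 1
SSE = 4 + 4 + 1 + 9 + 1 + 1 = 20
s = √(20/4) = √5 ≈ 2.236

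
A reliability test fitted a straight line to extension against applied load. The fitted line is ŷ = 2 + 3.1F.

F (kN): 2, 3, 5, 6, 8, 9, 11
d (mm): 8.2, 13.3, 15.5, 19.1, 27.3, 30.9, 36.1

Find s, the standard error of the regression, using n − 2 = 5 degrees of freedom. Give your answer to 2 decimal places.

F=2: ŷ = 2 + 3.1·2 = 8.2; e = 8.2 − 8.2 = 0
F=3: ŷ = 2 + 3.1·3 = 11.3; e = 13.3 − 11.3 = 2
F=5: ŷ = 2 + 3.1·5 = 17.5; e = 15.5 − 17.5 = -2
F=6: ŷ = 2 + 3.1·6 = 20.6; e = 19.1 − 20.6 = -1.5
F=8: ŷ = 2 + 3.1·8 = 26.8; e = 27.3 − 26.8 = 0.5
F=9: ŷ = 2 + 3.1·9 = 29.9; e = 30.9 − 29.9 = 1
F=11: ŷ = 2 + 3.1·11 = 36.1; e = 36.1 − 36.1 = 0
SSE = 0 + 4 + 4 + 2.25 + 0.25 + 1 + 0 = 11.5
s = √(11.5/5) = √2.3 ≈ 1.52

s = 1.52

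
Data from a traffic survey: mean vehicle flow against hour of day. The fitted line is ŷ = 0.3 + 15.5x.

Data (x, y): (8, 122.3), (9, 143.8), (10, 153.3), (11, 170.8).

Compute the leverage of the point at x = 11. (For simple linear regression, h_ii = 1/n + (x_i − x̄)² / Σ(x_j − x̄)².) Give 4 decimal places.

h = 0.7000

x̄ = (8 + 9 + 10 + 11)/4 = 9.5
Σ(x − x̄)² = 2.25 + 0.25 + 0.25 + 2.25 = 5
h = 1/4 + (1.5)²/5 = 0.25 + 0.45 = 0.7000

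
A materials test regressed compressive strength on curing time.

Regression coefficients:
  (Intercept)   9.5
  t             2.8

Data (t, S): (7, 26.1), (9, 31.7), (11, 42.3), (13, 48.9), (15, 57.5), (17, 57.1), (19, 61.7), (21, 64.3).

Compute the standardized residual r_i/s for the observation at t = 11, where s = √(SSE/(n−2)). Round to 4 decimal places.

t=7: Ŝ = 9.5 + 2.8·7 = 29.1; r = 26.1 − 29.1 = -3
t=9: Ŝ = 9.5 + 2.8·9 = 34.7; r = 31.7 − 34.7 = -3
t=11: Ŝ = 9.5 + 2.8·11 = 40.3; r = 42.3 − 40.3 = 2
t=13: Ŝ = 9.5 + 2.8·13 = 45.9; r = 48.9 − 45.9 = 3
t=15: Ŝ = 9.5 + 2.8·15 = 51.5; r = 57.5 − 51.5 = 6
t=17: Ŝ = 9.5 + 2.8·17 = 57.1; r = 57.1 − 57.1 = 0
t=19: Ŝ = 9.5 + 2.8·19 = 62.7; r = 61.7 − 62.7 = -1
t=21: Ŝ = 9.5 + 2.8·21 = 68.3; r = 64.3 − 68.3 = -4
SSE = 9 + 9 + 4 + 9 + 36 + 0 + 1 + 16 = 84
s = √(84/6) = 3.74166
r/s = 2 / 3.74166 = 0.5345

0.5345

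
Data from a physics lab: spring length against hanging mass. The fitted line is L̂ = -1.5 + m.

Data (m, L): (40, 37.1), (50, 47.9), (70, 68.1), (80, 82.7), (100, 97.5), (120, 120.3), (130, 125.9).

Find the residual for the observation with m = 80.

r = 4.2

L̂ = -1.5 + 80 = 78.5
r = 82.7 − 78.5 = 4.2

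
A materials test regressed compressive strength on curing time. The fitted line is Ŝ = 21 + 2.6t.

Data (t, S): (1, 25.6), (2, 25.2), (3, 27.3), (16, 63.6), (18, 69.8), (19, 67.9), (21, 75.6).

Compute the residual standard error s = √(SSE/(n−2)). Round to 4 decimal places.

t=1: Ŝ = 21 + 2.6·1 = 23.6; r = 25.6 − 23.6 = 2
t=2: Ŝ = 21 + 2.6·2 = 26.2; r = 25.2 − 26.2 = -1
t=3: Ŝ = 21 + 2.6·3 = 28.8; r = 27.3 − 28.8 = -1.5
t=16: Ŝ = 21 + 2.6·16 = 62.6; r = 63.6 − 62.6 = 1
t=18: Ŝ = 21 + 2.6·18 = 67.8; r = 69.8 − 67.8 = 2
t=19: Ŝ = 21 + 2.6·19 = 70.4; r = 67.9 − 70.4 = -2.5
t=21: Ŝ = 21 + 2.6·21 = 75.6; r = 75.6 − 75.6 = 0
SSE = 4 + 1 + 2.25 + 1 + 4 + 6.25 + 0 = 18.5
s = √(18.5/5) = √3.7 ≈ 1.9235

s = 1.9235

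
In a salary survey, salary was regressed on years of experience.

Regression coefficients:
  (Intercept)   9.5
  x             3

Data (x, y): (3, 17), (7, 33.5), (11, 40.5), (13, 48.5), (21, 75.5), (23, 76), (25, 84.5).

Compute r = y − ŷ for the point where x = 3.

r = -1.5

ŷ = 9.5 + 3·3 = 18.5
r = 17 − 18.5 = -1.5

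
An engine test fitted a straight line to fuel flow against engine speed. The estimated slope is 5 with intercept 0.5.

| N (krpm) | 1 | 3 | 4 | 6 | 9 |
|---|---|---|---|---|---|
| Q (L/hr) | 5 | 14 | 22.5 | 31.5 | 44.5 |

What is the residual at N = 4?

ŷ = 0.5 + 5·4 = 20.5
e = 22.5 − 20.5 = 2

e = 2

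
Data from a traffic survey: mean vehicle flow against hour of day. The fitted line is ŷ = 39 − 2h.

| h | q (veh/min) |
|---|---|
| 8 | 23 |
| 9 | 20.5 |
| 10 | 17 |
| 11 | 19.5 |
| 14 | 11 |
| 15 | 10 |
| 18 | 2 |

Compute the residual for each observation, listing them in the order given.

h=8: ŷ = 39 − 2·8 = 23; e = 23 − 23 = 0
h=9: ŷ = 39 − 2·9 = 21; e = 20.5 − 21 = -0.5
h=10: ŷ = 39 − 2·10 = 19; e = 17 − 19 = -2
h=11: ŷ = 39 − 2·11 = 17; e = 19.5 − 17 = 2.5
h=14: ŷ = 39 − 2·14 = 11; e = 11 − 11 = 0
h=15: ŷ = 39 − 2·15 = 9; e = 10 − 9 = 1
h=18: ŷ = 39 − 2·18 = 3; e = 2 − 3 = -1

0, -0.5, -2, 2.5, 0, 1, -1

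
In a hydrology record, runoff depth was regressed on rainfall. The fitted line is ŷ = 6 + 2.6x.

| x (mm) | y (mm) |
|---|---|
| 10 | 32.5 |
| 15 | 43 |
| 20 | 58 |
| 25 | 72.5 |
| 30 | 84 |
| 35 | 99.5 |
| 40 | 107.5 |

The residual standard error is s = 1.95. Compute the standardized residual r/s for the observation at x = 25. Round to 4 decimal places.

ŷ = 6 + 2.6·25 = 71
r = 72.5 − 71 = 1.5
r/s = 1.5 / 1.95 = 0.7692

0.7692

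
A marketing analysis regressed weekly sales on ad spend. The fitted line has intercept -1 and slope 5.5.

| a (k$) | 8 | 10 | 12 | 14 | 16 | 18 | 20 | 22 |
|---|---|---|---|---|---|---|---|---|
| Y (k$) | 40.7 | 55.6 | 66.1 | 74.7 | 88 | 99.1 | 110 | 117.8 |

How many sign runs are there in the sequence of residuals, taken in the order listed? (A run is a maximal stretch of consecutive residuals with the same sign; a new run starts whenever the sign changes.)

5 runs

a=8: ŷ = -1 + 5.5·8 = 43; r = 40.7 − 43 = -2.3
a=10: ŷ = -1 + 5.5·10 = 54; r = 55.6 − 54 = 1.6
a=12: ŷ = -1 + 5.5·12 = 65; r = 66.1 − 65 = 1.1
a=14: ŷ = -1 + 5.5·14 = 76; r = 74.7 − 76 = -1.3
a=16: ŷ = -1 + 5.5·16 = 87; r = 88 − 87 = 1
a=18: ŷ = -1 + 5.5·18 = 98; r = 99.1 − 98 = 1.1
a=20: ŷ = -1 + 5.5·20 = 109; r = 110 − 109 = 1
a=22: ŷ = -1 + 5.5·22 = 120; r = 117.8 − 120 = -2.2
Signs: − + + − + + + −
Runs: −×1, +×2, −×1, +×3, −×1 → 5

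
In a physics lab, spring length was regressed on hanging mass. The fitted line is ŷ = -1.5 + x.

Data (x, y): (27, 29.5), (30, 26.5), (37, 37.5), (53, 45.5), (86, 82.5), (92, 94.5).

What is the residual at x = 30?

ŷ = -1.5 + 30 = 28.5
e = 26.5 − 28.5 = -2

e = -2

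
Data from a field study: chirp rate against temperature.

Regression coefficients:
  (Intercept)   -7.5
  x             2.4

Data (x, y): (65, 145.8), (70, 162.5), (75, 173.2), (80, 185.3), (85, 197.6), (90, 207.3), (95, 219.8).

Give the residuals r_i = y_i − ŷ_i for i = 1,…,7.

x=65: ŷ = -7.5 + 2.4·65 = 148.5; r = 145.8 − 148.5 = -2.7
x=70: ŷ = -7.5 + 2.4·70 = 160.5; r = 162.5 − 160.5 = 2
x=75: ŷ = -7.5 + 2.4·75 = 172.5; r = 173.2 − 172.5 = 0.7
x=80: ŷ = -7.5 + 2.4·80 = 184.5; r = 185.3 − 184.5 = 0.8
x=85: ŷ = -7.5 + 2.4·85 = 196.5; r = 197.6 − 196.5 = 1.1
x=90: ŷ = -7.5 + 2.4·90 = 208.5; r = 207.3 − 208.5 = -1.2
x=95: ŷ = -7.5 + 2.4·95 = 220.5; r = 219.8 − 220.5 = -0.7

-2.7, 2, 0.7, 0.8, 1.1, -1.2, -0.7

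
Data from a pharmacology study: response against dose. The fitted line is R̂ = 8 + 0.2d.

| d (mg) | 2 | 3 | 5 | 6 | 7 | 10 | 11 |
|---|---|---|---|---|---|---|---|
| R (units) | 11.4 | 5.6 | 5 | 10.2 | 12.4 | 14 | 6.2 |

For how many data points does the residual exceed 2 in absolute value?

d=2: R̂ = 8 + 0.2·2 = 8.4; e = 11.4 − 8.4 = 3
d=3: R̂ = 8 + 0.2·3 = 8.6; e = 5.6 − 8.6 = -3
d=5: R̂ = 8 + 0.2·5 = 9; e = 5 − 9 = -4
d=6: R̂ = 8 + 0.2·6 = 9.2; e = 10.2 − 9.2 = 1
d=7: R̂ = 8 + 0.2·7 = 9.4; e = 12.4 − 9.4 = 3
d=10: R̂ = 8 + 0.2·10 = 10; e = 14 − 10 = 4
d=11: R̂ = 8 + 0.2·11 = 10.2; e = 6.2 − 10.2 = -4
|e| > 2: d=2 (|e|=3), d=3 (|e|=3), d=5 (|e|=4), d=7 (|e|=3), d=10 (|e|=4), d=11 (|e|=4) → 6

6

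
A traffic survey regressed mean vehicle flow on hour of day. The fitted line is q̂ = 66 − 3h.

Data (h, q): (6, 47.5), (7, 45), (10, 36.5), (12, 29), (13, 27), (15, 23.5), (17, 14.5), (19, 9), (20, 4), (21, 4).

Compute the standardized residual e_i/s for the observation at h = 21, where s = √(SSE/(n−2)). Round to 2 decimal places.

h=6: q̂ = 66 − 3·6 = 48; e = 47.5 − 48 = -0.5
h=7: q̂ = 66 − 3·7 = 45; e = 45 − 45 = 0
h=10: q̂ = 66 − 3·10 = 36; e = 36.5 − 36 = 0.5
h=12: q̂ = 66 − 3·12 = 30; e = 29 − 30 = -1
h=13: q̂ = 66 − 3·13 = 27; e = 27 − 27 = 0
h=15: q̂ = 66 − 3·15 = 21; e = 23.5 − 21 = 2.5
h=17: q̂ = 66 − 3·17 = 15; e = 14.5 − 15 = -0.5
h=19: q̂ = 66 − 3·19 = 9; e = 9 − 9 = 0
h=20: q̂ = 66 − 3·20 = 6; e = 4 − 6 = -2
h=21: q̂ = 66 − 3·21 = 3; e = 4 − 3 = 1
SSE = 0.25 + 0 + 0.25 + 1 + 0 + 6.25 + 0.25 + 0 + 4 + 1 = 13
s = √(13/8) = 1.27475
e/s = 1 / 1.27475 = 0.78

0.78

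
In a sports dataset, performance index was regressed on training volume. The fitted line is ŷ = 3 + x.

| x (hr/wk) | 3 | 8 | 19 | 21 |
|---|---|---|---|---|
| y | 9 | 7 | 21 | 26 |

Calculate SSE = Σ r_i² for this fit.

x=3: ŷ = 3 + 3 = 6; r = 9 − 6 = 3
x=8: ŷ = 3 + 8 = 11; r = 7 − 11 = -4
x=19: ŷ = 3 + 19 = 22; r = 21 − 22 = -1
x=21: ŷ = 3 + 21 = 24; r = 26 − 24 = 2
SSE = 9 + 16 + 1 + 4 = 30

SSE = 30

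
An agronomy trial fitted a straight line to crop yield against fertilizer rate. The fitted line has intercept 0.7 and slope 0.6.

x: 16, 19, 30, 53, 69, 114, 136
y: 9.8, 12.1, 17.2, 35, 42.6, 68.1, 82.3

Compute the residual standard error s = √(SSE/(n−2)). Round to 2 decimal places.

s = 1.41

x=16: ŷ = 0.7 + 0.6·16 = 10.3; e = 9.8 − 10.3 = -0.5
x=19: ŷ = 0.7 + 0.6·19 = 12.1; e = 12.1 − 12.1 = 0
x=30: ŷ = 0.7 + 0.6·30 = 18.7; e = 17.2 − 18.7 = -1.5
x=53: ŷ = 0.7 + 0.6·53 = 32.5; e = 35 − 32.5 = 2.5
x=69: ŷ = 0.7 + 0.6·69 = 42.1; e = 42.6 − 42.1 = 0.5
x=114: ŷ = 0.7 + 0.6·114 = 69.1; e = 68.1 − 69.1 = -1
x=136: ŷ = 0.7 + 0.6·136 = 82.3; e = 82.3 − 82.3 = 0
SSE = 0.25 + 0 + 2.25 + 6.25 + 0.25 + 1 + 0 = 10
s = √(10/5) = √2 ≈ 1.41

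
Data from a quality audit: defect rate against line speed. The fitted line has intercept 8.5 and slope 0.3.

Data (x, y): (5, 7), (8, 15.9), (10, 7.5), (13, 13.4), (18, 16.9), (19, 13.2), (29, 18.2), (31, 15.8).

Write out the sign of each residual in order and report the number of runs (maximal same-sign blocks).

x=5: ŷ = 8.5 + 0.3·5 = 10; r = 7 − 10 = -3
x=8: ŷ = 8.5 + 0.3·8 = 10.9; r = 15.9 − 10.9 = 5
x=10: ŷ = 8.5 + 0.3·10 = 11.5; r = 7.5 − 11.5 = -4
x=13: ŷ = 8.5 + 0.3·13 = 12.4; r = 13.4 − 12.4 = 1
x=18: ŷ = 8.5 + 0.3·18 = 13.9; r = 16.9 − 13.9 = 3
x=19: ŷ = 8.5 + 0.3·19 = 14.2; r = 13.2 − 14.2 = -1
x=29: ŷ = 8.5 + 0.3·29 = 17.2; r = 18.2 − 17.2 = 1
x=31: ŷ = 8.5 + 0.3·31 = 17.8; r = 15.8 − 17.8 = -2
Signs: − + − + + − + −
Runs: −×1, +×1, −×1, +×2, −×1, +×1, −×1 → 7

7 runs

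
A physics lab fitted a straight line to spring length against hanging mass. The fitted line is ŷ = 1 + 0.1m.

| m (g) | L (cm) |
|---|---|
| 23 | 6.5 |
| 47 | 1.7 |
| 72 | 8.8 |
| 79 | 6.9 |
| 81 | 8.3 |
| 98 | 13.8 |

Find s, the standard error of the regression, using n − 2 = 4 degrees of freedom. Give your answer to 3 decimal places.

s = 3.172

m=23: ŷ = 1 + 0.1·23 = 3.3; e = 6.5 − 3.3 = 3.2
m=47: ŷ = 1 + 0.1·47 = 5.7; e = 1.7 − 5.7 = -4
m=72: ŷ = 1 + 0.1·72 = 8.2; e = 8.8 − 8.2 = 0.6
m=79: ŷ = 1 + 0.1·79 = 8.9; e = 6.9 − 8.9 = -2
m=81: ŷ = 1 + 0.1·81 = 9.1; e = 8.3 − 9.1 = -0.8
m=98: ŷ = 1 + 0.1·98 = 10.8; e = 13.8 − 10.8 = 3
SSE = 10.24 + 16 + 0.36 + 4 + 0.64 + 9 = 40.24
s = √(40.24/4) = √10.06 ≈ 3.172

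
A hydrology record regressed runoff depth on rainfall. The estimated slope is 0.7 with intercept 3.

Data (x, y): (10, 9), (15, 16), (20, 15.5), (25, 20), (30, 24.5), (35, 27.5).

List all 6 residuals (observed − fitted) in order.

-1, 2.5, -1.5, -0.5, 0.5, 0

x=10: ŷ = 3 + 0.7·10 = 10; r = 9 − 10 = -1
x=15: ŷ = 3 + 0.7·15 = 13.5; r = 16 − 13.5 = 2.5
x=20: ŷ = 3 + 0.7·20 = 17; r = 15.5 − 17 = -1.5
x=25: ŷ = 3 + 0.7·25 = 20.5; r = 20 − 20.5 = -0.5
x=30: ŷ = 3 + 0.7·30 = 24; r = 24.5 − 24 = 0.5
x=35: ŷ = 3 + 0.7·35 = 27.5; r = 27.5 − 27.5 = 0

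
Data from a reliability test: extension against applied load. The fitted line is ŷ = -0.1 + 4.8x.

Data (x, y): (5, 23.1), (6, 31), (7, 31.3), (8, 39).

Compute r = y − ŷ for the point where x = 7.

r = -2.2

ŷ = -0.1 + 4.8·7 = 33.5
r = 31.3 − 33.5 = -2.2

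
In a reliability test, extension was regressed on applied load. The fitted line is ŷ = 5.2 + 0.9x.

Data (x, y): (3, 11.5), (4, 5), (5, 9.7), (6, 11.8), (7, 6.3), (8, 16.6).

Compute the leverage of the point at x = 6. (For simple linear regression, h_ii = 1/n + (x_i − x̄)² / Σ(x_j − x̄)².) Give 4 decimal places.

h = 0.1810

x̄ = (3 + 4 + 5 + 6 + 7 + 8)/6 = 5.5
Σ(x − x̄)² = 6.25 + 2.25 + 0.25 + 0.25 + 2.25 + 6.25 = 17.5
h = 1/6 + (0.5)²/17.5 = 0.166667 + 0.0142857 = 0.1810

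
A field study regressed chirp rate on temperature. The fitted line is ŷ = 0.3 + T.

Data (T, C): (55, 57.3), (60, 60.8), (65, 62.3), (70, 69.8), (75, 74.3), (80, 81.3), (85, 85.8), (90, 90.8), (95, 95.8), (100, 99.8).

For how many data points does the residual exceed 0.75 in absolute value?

4

T=55: ŷ = 0.3 + 55 = 55.3; e = 57.3 − 55.3 = 2
T=60: ŷ = 0.3 + 60 = 60.3; e = 60.8 − 60.3 = 0.5
T=65: ŷ = 0.3 + 65 = 65.3; e = 62.3 − 65.3 = -3
T=70: ŷ = 0.3 + 70 = 70.3; e = 69.8 − 70.3 = -0.5
T=75: ŷ = 0.3 + 75 = 75.3; e = 74.3 − 75.3 = -1
T=80: ŷ = 0.3 + 80 = 80.3; e = 81.3 − 80.3 = 1
T=85: ŷ = 0.3 + 85 = 85.3; e = 85.8 − 85.3 = 0.5
T=90: ŷ = 0.3 + 90 = 90.3; e = 90.8 − 90.3 = 0.5
T=95: ŷ = 0.3 + 95 = 95.3; e = 95.8 − 95.3 = 0.5
T=100: ŷ = 0.3 + 100 = 100.3; e = 99.8 − 100.3 = -0.5
|e| > 0.75: T=55 (|e|=2), T=65 (|e|=3), T=75 (|e|=1), T=80 (|e|=1) → 4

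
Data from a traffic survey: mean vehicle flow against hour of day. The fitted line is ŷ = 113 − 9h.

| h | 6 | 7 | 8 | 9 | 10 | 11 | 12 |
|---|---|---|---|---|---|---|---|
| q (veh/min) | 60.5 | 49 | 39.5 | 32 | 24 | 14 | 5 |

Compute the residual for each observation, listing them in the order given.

h=6: ŷ = 113 − 9·6 = 59; e = 60.5 − 59 = 1.5
h=7: ŷ = 113 − 9·7 = 50; e = 49 − 50 = -1
h=8: ŷ = 113 − 9·8 = 41; e = 39.5 − 41 = -1.5
h=9: ŷ = 113 − 9·9 = 32; e = 32 − 32 = 0
h=10: ŷ = 113 − 9·10 = 23; e = 24 − 23 = 1
h=11: ŷ = 113 − 9·11 = 14; e = 14 − 14 = 0
h=12: ŷ = 113 − 9·12 = 5; e = 5 − 5 = 0

1.5, -1, -1.5, 0, 1, 0, 0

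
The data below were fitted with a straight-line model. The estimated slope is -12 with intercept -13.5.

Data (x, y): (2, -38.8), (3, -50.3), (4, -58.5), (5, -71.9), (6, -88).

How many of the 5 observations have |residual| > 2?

2

x=2: ŷ = -13.5 − 12·2 = -37.5; r = -38.8 − (-37.5) = -1.3
x=3: ŷ = -13.5 − 12·3 = -49.5; r = -50.3 − (-49.5) = -0.8
x=4: ŷ = -13.5 − 12·4 = -61.5; r = -58.5 − (-61.5) = 3
x=5: ŷ = -13.5 − 12·5 = -73.5; r = -71.9 − (-73.5) = 1.6
x=6: ŷ = -13.5 − 12·6 = -85.5; r = -88 − (-85.5) = -2.5
|r| > 2: x=4 (|r|=3), x=6 (|r|=2.5) → 2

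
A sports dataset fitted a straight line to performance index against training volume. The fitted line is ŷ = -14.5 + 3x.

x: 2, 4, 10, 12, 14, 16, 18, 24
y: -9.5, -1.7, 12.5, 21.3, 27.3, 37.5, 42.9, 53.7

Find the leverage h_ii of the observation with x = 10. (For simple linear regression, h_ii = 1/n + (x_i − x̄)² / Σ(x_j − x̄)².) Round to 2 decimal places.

x̄ = (2 + 4 + 10 + 12 + 14 + 16 + 18 + 24)/8 = 12.5
Σ(x − x̄)² = 110.25 + 72.25 + 6.25 + 0.25 + 2.25 + 12.25 + 30.25 + 132.25 = 366
h = 1/8 + (-2.5)²/366 = 0.125 + 0.0170765 = 0.14

h = 0.14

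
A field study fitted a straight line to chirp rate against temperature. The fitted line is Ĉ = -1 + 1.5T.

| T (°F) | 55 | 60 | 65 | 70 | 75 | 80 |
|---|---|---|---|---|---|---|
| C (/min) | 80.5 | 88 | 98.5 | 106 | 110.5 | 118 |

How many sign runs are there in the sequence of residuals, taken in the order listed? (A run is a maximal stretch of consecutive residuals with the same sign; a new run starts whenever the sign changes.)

T=55: Ĉ = -1 + 1.5·55 = 81.5; e = 80.5 − 81.5 = -1
T=60: Ĉ = -1 + 1.5·60 = 89; e = 88 − 89 = -1
T=65: Ĉ = -1 + 1.5·65 = 96.5; e = 98.5 − 96.5 = 2
T=70: Ĉ = -1 + 1.5·70 = 104; e = 106 − 104 = 2
T=75: Ĉ = -1 + 1.5·75 = 111.5; e = 110.5 − 111.5 = -1
T=80: Ĉ = -1 + 1.5·80 = 119; e = 118 − 119 = -1
Signs: − − + + − −
Runs: −×2, +×2, −×2 → 3

3 runs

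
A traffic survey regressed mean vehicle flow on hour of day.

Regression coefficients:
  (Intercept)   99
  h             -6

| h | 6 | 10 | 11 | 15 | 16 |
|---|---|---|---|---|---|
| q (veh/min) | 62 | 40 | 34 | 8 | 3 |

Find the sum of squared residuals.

h=6: ŷ = 99 − 6·6 = 63; r = 62 − 63 = -1
h=10: ŷ = 99 − 6·10 = 39; r = 40 − 39 = 1
h=11: ŷ = 99 − 6·11 = 33; r = 34 − 33 = 1
h=15: ŷ = 99 − 6·15 = 9; r = 8 − 9 = -1
h=16: ŷ = 99 − 6·16 = 3; r = 3 − 3 = 0
SSE = 1 + 1 + 1 + 1 + 0 = 4

SSE = 4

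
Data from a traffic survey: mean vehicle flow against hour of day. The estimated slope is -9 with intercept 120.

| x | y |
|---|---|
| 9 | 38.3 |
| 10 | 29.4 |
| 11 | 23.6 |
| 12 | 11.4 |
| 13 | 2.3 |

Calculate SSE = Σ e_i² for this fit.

SSE = 8.46

x=9: ŷ = 120 − 9·9 = 39; e = 38.3 − 39 = -0.7
x=10: ŷ = 120 − 9·10 = 30; e = 29.4 − 30 = -0.6
x=11: ŷ = 120 − 9·11 = 21; e = 23.6 − 21 = 2.6
x=12: ŷ = 120 − 9·12 = 12; e = 11.4 − 12 = -0.6
x=13: ŷ = 120 − 9·13 = 3; e = 2.3 − 3 = -0.7
SSE = 0.49 + 0.36 + 6.76 + 0.36 + 0.49 = 8.46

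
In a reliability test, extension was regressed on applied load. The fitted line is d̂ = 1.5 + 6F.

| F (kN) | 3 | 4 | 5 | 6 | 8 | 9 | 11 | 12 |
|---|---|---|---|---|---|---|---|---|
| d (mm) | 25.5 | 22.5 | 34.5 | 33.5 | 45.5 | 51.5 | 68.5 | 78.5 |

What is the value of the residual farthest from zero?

r = 6

F=3: d̂ = 1.5 + 6·3 = 19.5; r = 25.5 − 19.5 = 6
F=4: d̂ = 1.5 + 6·4 = 25.5; r = 22.5 − 25.5 = -3
F=5: d̂ = 1.5 + 6·5 = 31.5; r = 34.5 − 31.5 = 3
F=6: d̂ = 1.5 + 6·6 = 37.5; r = 33.5 − 37.5 = -4
F=8: d̂ = 1.5 + 6·8 = 49.5; r = 45.5 − 49.5 = -4
F=9: d̂ = 1.5 + 6·9 = 55.5; r = 51.5 − 55.5 = -4
F=11: d̂ = 1.5 + 6·11 = 67.5; r = 68.5 − 67.5 = 1
F=12: d̂ = 1.5 + 6·12 = 73.5; r = 78.5 − 73.5 = 5
Largest |r| is 6 at F = 3, residual 6.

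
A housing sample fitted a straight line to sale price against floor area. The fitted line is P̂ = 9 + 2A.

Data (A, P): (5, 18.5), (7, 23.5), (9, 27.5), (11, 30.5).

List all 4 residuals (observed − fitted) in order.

-0.5, 0.5, 0.5, -0.5

A=5: P̂ = 9 + 2·5 = 19; e = 18.5 − 19 = -0.5
A=7: P̂ = 9 + 2·7 = 23; e = 23.5 − 23 = 0.5
A=9: P̂ = 9 + 2·9 = 27; e = 27.5 − 27 = 0.5
A=11: P̂ = 9 + 2·11 = 31; e = 30.5 − 31 = -0.5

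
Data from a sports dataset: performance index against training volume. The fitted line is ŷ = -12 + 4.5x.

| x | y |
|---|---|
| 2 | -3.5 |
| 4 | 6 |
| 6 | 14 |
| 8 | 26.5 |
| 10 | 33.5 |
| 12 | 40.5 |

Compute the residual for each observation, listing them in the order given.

-0.5, 0, -1, 2.5, 0.5, -1.5

x=2: ŷ = -12 + 4.5·2 = -3; e = -3.5 − (-3) = -0.5
x=4: ŷ = -12 + 4.5·4 = 6; e = 6 − 6 = 0
x=6: ŷ = -12 + 4.5·6 = 15; e = 14 − 15 = -1
x=8: ŷ = -12 + 4.5·8 = 24; e = 26.5 − 24 = 2.5
x=10: ŷ = -12 + 4.5·10 = 33; e = 33.5 − 33 = 0.5
x=12: ŷ = -12 + 4.5·12 = 42; e = 40.5 − 42 = -1.5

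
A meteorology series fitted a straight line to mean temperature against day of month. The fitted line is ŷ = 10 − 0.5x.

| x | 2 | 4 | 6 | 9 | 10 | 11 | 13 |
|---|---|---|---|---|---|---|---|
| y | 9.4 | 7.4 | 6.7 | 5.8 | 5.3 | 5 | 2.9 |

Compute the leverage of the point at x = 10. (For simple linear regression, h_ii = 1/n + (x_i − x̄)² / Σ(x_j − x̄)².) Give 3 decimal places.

h = 0.191

x̄ = (2 + 4 + 6 + 9 + 10 + 11 + 13)/7 = 7.85714
Σ(x − x̄)² = 34.3061 + 14.8776 + 3.44898 + 1.30612 + 4.59184 + 9.87755 + 26.449 = 94.8571
h = 1/7 + (2.14286)²/94.8571 = 0.142857 + 0.0484079 = 0.191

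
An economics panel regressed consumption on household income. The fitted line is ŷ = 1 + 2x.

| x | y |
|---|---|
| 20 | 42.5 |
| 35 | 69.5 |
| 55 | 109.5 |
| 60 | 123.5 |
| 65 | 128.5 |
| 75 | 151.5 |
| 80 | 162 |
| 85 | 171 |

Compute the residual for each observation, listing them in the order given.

x=20: ŷ = 1 + 2·20 = 41; e = 42.5 − 41 = 1.5
x=35: ŷ = 1 + 2·35 = 71; e = 69.5 − 71 = -1.5
x=55: ŷ = 1 + 2·55 = 111; e = 109.5 − 111 = -1.5
x=60: ŷ = 1 + 2·60 = 121; e = 123.5 − 121 = 2.5
x=65: ŷ = 1 + 2·65 = 131; e = 128.5 − 131 = -2.5
x=75: ŷ = 1 + 2·75 = 151; e = 151.5 − 151 = 0.5
x=80: ŷ = 1 + 2·80 = 161; e = 162 − 161 = 1
x=85: ŷ = 1 + 2·85 = 171; e = 171 − 171 = 0

1.5, -1.5, -1.5, 2.5, -2.5, 0.5, 1, 0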